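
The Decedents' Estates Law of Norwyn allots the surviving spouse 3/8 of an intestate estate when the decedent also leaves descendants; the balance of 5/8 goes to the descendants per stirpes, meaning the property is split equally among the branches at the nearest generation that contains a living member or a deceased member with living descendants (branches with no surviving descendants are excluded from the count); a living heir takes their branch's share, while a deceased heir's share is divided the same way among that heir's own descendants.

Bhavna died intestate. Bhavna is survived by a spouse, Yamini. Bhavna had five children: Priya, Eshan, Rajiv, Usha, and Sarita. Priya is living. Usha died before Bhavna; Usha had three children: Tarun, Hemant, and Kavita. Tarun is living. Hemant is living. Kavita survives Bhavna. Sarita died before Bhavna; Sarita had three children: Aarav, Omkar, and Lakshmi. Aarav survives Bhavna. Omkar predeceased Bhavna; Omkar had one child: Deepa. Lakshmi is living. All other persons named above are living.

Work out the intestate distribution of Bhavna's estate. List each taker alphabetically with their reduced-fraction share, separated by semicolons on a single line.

Yamini, as surviving spouse, takes 3/8.
The remaining 5/8 passes to Bhavna's descendants per stirpes.
The 5/8 is divided into 5 equal shares of 1/8 among Priya, Eshan, Rajiv, Usha, Sarita.
Priya is living and takes 1/8.
Eshan is living and takes 1/8.
Rajiv is living and takes 1/8.
Usha predeceased; the 1/8 allotted to Usha's branch passes to Usha's issue by representation.
The 1/8 is divided into 3 equal shares of 1/24 among Tarun, Hemant, Kavita.
Tarun is living and takes 1/24.
Hemant is living and takes 1/24.
Kavita is living and takes 1/24.
Sarita predeceased; the 1/8 allotted to Sarita's branch passes to Sarita's issue by representation.
The 1/8 is divided into 3 equal shares of 1/24 among Aarav, Omkar, Lakshmi.
Aarav is living and takes 1/24.
Omkar predeceased; the 1/24 allotted to Omkar's branch passes to Omkar's issue by representation.
Deepa is the sole taker at this level and receives the full 1/24.
Lakshmi is living and takes 1/24.

Aarav 1/24; Deepa 1/24; Eshan 1/8; Hemant 1/24; Kavita 1/24; Lakshmi 1/24; Priya 1/8; Rajiv 1/8; Tarun 1/24; Yamini 3/8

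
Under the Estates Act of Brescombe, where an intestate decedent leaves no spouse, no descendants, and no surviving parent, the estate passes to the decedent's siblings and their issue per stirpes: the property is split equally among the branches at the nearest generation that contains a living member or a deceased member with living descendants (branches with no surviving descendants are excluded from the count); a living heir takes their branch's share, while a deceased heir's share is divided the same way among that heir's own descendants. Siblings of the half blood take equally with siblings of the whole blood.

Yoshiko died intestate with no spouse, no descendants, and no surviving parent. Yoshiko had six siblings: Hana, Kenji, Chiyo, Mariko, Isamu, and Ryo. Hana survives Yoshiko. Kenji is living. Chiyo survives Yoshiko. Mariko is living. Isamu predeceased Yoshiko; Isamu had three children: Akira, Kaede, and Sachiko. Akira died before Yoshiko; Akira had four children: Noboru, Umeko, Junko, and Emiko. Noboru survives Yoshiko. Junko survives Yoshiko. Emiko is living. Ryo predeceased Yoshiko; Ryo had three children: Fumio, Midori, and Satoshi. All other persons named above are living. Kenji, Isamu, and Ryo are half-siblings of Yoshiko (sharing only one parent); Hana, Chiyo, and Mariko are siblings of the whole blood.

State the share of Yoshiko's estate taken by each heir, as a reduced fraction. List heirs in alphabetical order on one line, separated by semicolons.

Chiyo 1/6; Emiko 1/72; Fumio 1/18; Hana 1/6; Junko 1/72; Kaede 1/18; Kenji 1/6; Mariko 1/6; Midori 1/18; Noboru 1/72; Sachiko 1/18; Satoshi 1/18; Umeko 1/72

No spouse, descendants, or parent survives, so the estate passes to Yoshiko's siblings per stirpes.
Half-blood and whole-blood siblings take equally under the stated rule.
The estate is divided into 6 equal shares of 1/6 among Hana, Kenji, Chiyo, Mariko, Isamu, Ryo.
Hana is living and takes 1/6.
Kenji is living and takes 1/6.
Chiyo is living and takes 1/6.
Mariko is living and takes 1/6.
Isamu predeceased; the 1/6 allotted to Isamu's branch passes to Isamu's issue by representation.
The 1/6 is divided into 3 equal shares of 1/18 among Akira, Kaede, Sachiko.
Akira predeceased; the 1/18 allotted to Akira's branch passes to Akira's issue by representation.
The 1/18 is divided into 4 equal shares of 1/72 among Noboru, Umeko, Junko, Emiko.
Noboru is living and takes 1/72.
Umeko is living and takes 1/72.
Junko is living and takes 1/72.
Emiko is living and takes 1/72.
Kaede is living and takes 1/18.
Sachiko is living and takes 1/18.
Ryo predeceased; the 1/6 allotted to Ryo's branch passes to Ryo's issue by representation.
The 1/6 is divided into 3 equal shares of 1/18 among Fumio, Midori, Satoshi.
Fumio is living and takes 1/18.
Midori is living and takes 1/18.
Satoshi is living and takes 1/18.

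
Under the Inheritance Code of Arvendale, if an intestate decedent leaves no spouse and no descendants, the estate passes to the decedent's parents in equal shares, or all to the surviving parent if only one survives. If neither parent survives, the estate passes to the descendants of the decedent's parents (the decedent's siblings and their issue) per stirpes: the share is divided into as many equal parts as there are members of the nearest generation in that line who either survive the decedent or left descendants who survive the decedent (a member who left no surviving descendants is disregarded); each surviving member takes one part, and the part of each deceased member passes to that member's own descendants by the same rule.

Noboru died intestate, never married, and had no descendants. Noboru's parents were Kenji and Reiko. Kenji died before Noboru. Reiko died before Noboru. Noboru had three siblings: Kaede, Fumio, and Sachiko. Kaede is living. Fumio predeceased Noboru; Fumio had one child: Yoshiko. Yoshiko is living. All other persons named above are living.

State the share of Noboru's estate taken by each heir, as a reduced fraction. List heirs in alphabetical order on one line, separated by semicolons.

Kaede 1/3; Sachiko 1/3; Yoshiko 1/3

Neither parent survives and there are no descendants, so the estate passes to Noboru's siblings and their issue per stirpes.
The estate is divided into 3 equal shares of 1/3 among Kaede, Fumio, Sachiko.
Kaede is living and takes 1/3.
Fumio predeceased; the 1/3 allotted to Fumio's branch passes to Fumio's issue by representation.
Yoshiko is the sole taker at this level and receives the full 1/3.
Sachiko is living and takes 1/3.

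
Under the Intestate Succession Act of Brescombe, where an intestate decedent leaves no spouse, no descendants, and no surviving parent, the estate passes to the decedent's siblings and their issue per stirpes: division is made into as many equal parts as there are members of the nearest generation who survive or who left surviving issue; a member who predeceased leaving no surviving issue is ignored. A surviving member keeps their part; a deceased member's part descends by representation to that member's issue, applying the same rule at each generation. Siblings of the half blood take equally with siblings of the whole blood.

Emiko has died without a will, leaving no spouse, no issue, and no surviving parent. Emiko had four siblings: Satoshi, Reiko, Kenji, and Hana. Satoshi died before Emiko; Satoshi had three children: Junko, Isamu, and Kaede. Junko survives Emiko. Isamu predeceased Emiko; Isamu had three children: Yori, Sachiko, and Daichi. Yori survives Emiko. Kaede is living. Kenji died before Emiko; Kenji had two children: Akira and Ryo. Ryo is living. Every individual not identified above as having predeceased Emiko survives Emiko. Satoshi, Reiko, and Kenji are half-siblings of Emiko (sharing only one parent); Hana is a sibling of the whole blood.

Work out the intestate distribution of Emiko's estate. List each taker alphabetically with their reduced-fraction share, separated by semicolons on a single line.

No spouse, descendants, or parent survives, so the estate passes to Emiko's siblings per stirpes.
Half-blood and whole-blood siblings take equally under the stated rule.
The estate is divided into 4 equal shares of 1/4 among Satoshi, Reiko, Kenji, Hana.
Satoshi predeceased; the 1/4 allotted to Satoshi's branch passes to Satoshi's issue by representation.
The 1/4 is divided into 3 equal shares of 1/12 among Junko, Isamu, Kaede.
Junko is living and takes 1/12.
Isamu predeceased; the 1/12 allotted to Isamu's branch passes to Isamu's issue by representation.
The 1/12 is divided into 3 equal shares of 1/36 among Yori, Sachiko, Daichi.
Yori is living and takes 1/36.
Sachiko is living and takes 1/36.
Daichi is living and takes 1/36.
Kaede is living and takes 1/12.
Reiko is living and takes 1/4.
Kenji predeceased; the 1/4 allotted to Kenji's branch passes to Kenji's issue by representation.
The 1/4 is divided into 2 equal shares of 1/8 among Akira, Ryo.
Akira is living and takes 1/8.
Ryo is living and takes 1/8.
Hana is living and takes 1/4.

Akira 1/8; Daichi 1/36; Hana 1/4; Junko 1/12; Kaede 1/12; Reiko 1/4; Ryo 1/8; Sachiko 1/36; Yori 1/36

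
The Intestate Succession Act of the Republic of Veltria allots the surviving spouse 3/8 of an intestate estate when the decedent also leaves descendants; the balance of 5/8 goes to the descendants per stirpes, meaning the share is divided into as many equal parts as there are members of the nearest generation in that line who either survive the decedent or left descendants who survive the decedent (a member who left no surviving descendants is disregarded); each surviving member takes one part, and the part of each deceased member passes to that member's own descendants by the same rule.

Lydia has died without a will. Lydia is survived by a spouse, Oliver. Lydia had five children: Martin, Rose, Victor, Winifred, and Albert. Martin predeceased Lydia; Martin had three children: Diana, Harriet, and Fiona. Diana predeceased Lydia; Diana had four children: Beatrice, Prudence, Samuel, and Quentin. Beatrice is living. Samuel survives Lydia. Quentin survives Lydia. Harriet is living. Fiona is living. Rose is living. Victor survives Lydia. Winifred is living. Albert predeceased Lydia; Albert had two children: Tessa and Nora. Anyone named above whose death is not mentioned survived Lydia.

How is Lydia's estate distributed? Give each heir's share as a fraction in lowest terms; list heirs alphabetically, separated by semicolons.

Oliver, as surviving spouse, takes 3/8.
The remaining 5/8 passes to Lydia's descendants per stirpes.
The 5/8 is divided into 5 equal shares of 1/8 among Martin, Rose, Victor, Winifred, Albert.
Martin predeceased; the 1/8 allotted to Martin's branch passes to Martin's issue by representation.
The 1/8 is divided into 3 equal shares of 1/24 among Diana, Harriet, Fiona.
Diana predeceased; the 1/24 allotted to Diana's branch passes to Diana's issue by representation.
The 1/24 is divided into 4 equal shares of 1/96 among Beatrice, Prudence, Samuel, Quentin.
Beatrice is living and takes 1/96.
Prudence is living and takes 1/96.
Samuel is living and takes 1/96.
Quentin is living and takes 1/96.
Harriet is living and takes 1/24.
Fiona is living and takes 1/24.
Rose is living and takes 1/8.
Victor is living and takes 1/8.
Winifred is living and takes 1/8.
Albert predeceased; the 1/8 allotted to Albert's branch passes to Albert's issue by representation.
The 1/8 is divided into 2 equal shares of 1/16 among Tessa, Nora.
Tessa is living and takes 1/16.
Nora is living and takes 1/16.

Beatrice 1/96; Fiona 1/24; Harriet 1/24; Nora 1/16; Oliver 3/8; Prudence 1/96; Quentin 1/96; Rose 1/8; Samuel 1/96; Tessa 1/16; Victor 1/8; Winifred 1/8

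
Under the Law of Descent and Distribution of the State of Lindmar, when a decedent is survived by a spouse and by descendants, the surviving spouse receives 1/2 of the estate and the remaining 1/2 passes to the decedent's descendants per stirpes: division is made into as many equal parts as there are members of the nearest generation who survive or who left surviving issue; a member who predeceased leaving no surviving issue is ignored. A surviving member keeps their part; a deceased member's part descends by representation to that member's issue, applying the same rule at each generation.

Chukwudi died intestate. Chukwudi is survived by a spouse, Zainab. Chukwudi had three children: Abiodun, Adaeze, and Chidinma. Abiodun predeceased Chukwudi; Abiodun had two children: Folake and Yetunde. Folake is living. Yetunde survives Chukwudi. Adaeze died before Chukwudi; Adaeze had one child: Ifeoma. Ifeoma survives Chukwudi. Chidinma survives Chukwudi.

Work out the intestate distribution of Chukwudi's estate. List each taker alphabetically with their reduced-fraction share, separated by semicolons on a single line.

Chidinma 1/6; Folake 1/12; Ifeoma 1/6; Yetunde 1/12; Zainab 1/2

Zainab, as surviving spouse, takes 1/2.
The remaining 1/2 passes to Chukwudi's descendants per stirpes.
The 1/2 is divided into 3 equal shares of 1/6 among Abiodun, Adaeze, Chidinma.
Abiodun predeceased; the 1/6 allotted to Abiodun's branch passes to Abiodun's issue by representation.
The 1/6 is divided into 2 equal shares of 1/12 among Folake, Yetunde.
Folake is living and takes 1/12.
Yetunde is living and takes 1/12.
Adaeze predeceased; the 1/6 allotted to Adaeze's branch passes to Adaeze's issue by representation.
Ifeoma is the sole taker at this level and receives the full 1/6.
Chidinma is living and takes 1/6.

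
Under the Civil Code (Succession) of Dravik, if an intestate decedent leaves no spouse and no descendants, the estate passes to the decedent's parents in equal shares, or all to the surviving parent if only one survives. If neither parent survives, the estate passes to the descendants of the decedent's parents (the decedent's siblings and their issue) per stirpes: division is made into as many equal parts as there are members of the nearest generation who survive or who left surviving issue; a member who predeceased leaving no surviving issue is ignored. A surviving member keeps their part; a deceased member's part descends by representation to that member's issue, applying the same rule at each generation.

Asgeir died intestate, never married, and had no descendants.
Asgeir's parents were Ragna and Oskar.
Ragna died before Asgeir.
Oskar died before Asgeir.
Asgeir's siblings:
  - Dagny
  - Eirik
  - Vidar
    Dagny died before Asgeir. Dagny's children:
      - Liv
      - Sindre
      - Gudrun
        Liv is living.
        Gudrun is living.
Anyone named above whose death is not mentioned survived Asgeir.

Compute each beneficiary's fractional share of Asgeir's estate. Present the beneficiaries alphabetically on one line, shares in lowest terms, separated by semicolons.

Neither parent survives and there are no descendants, so the estate passes to Asgeir's siblings and their issue per stirpes.
The estate is divided into 3 equal shares of 1/3 among Dagny, Eirik, Vidar.
Dagny predeceased; the 1/3 allotted to Dagny's branch passes to Dagny's issue by representation.
The 1/3 is divided into 3 equal shares of 1/9 among Liv, Sindre, Gudrun.
Liv is living and takes 1/9.
Sindre is living and takes 1/9.
Gudrun is living and takes 1/9.
Eirik is living and takes 1/3.
Vidar is living and takes 1/3.

Eirik 1/3; Gudrun 1/9; Liv 1/9; Sindre 1/9; Vidar 1/3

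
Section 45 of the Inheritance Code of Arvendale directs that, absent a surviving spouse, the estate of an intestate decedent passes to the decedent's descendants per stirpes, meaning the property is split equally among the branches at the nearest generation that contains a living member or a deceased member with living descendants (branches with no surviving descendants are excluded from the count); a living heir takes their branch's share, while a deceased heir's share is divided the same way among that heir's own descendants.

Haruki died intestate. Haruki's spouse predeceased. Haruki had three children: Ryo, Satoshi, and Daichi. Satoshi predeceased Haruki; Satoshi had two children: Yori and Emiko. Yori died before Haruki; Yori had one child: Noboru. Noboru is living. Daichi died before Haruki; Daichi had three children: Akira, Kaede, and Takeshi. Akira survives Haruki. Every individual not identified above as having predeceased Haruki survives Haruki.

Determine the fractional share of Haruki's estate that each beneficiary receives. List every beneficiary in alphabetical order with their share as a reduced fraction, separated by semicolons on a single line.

There is no surviving spouse, so the entire estate passes to Haruki's descendants per stirpes.
The estate is divided into 3 equal shares of 1/3 among Ryo, Satoshi, Daichi.
Ryo is living and takes 1/3.
Satoshi predeceased; the 1/3 allotted to Satoshi's branch passes to Satoshi's issue by representation.
The 1/3 is divided into 2 equal shares of 1/6 among Yori, Emiko.
Yori predeceased; the 1/6 allotted to Yori's branch passes to Yori's issue by representation.
Noboru is the sole taker at this level and receives the full 1/6.
Emiko is living and takes 1/6.
Daichi predeceased; the 1/3 allotted to Daichi's branch passes to Daichi's issue by representation.
The 1/3 is divided into 3 equal shares of 1/9 among Akira, Kaede, Takeshi.
Akira is living and takes 1/9.
Kaede is living and takes 1/9.
Takeshi is living and takes 1/9.

Akira 1/9; Emiko 1/6; Kaede 1/9; Noboru 1/6; Ryo 1/3; Takeshi 1/9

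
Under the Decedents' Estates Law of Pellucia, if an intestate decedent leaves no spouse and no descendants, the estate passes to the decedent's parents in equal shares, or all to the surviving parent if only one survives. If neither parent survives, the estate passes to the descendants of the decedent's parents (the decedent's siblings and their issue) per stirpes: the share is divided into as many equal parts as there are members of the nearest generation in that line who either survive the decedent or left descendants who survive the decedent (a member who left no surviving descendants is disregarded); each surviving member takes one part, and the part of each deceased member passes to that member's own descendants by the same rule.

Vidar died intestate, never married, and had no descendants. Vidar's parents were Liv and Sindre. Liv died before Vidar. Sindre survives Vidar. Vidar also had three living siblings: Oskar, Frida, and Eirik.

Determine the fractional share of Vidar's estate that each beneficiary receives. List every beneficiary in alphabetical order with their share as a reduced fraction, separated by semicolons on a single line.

Only one parent, Sindre, survives, so Sindre takes the entire estate. The siblings take nothing because a surviving parent has priority.

Sindre 1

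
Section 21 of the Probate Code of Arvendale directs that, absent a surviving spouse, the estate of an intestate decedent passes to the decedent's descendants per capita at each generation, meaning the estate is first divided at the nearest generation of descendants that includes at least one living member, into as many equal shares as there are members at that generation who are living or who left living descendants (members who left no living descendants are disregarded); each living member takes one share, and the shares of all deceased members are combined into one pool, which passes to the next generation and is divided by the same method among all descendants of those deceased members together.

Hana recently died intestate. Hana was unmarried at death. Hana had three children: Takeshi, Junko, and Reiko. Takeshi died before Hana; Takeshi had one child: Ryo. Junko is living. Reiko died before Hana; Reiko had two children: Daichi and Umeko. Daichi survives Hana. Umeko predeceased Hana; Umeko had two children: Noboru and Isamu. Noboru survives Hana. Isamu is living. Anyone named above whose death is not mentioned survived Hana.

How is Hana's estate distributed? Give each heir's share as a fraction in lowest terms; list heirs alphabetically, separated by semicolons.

There is no surviving spouse, so the entire estate passes to Hana's descendants per capita at each generation.
At generation 1 (Takeshi, Junko, Reiko) there are 3 shares of (1)/3 = 1/3 each.
Living: Junko — each takes 1/3.
Deceased: Takeshi and Reiko. Their combined 2/3 is pooled and carried to generation 2.
At generation 2 (Ryo, Daichi, Umeko) there are 3 shares of (2/3)/3 = 2/9 each.
Living: Ryo and Daichi — each takes 2/9.
Deceased: Umeko. That 2/9 share is carried to generation 3.
At generation 3 (Noboru, Isamu) there are 2 shares of (2/9)/2 = 1/9 each.
Living: Noboru and Isamu — each takes 1/9.

Daichi 2/9; Isamu 1/9; Junko 1/3; Noboru 1/9; Ryo 2/9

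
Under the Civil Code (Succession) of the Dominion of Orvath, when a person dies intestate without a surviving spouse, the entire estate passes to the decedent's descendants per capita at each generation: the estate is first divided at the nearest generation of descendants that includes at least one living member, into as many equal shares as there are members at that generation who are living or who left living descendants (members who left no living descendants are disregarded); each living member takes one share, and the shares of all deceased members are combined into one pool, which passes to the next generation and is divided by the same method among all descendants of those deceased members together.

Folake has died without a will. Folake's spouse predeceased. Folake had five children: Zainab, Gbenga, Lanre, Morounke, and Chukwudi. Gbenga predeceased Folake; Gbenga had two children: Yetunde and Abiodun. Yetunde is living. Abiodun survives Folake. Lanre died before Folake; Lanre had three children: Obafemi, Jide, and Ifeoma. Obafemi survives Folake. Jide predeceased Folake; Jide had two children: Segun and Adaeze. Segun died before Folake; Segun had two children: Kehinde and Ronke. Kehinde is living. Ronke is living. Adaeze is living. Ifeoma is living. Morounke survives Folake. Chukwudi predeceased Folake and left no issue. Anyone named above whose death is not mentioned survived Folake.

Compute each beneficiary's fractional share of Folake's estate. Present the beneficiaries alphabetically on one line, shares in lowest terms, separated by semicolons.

Abiodun 1/10; Adaeze 1/20; Ifeoma 1/10; Kehinde 1/40; Morounke 1/4; Obafemi 1/10; Ronke 1/40; Yetunde 1/10; Zainab 1/4

There is no surviving spouse, so the entire estate passes to Folake's descendants per capita at each generation.
At generation 1 (Zainab, Gbenga, Lanre, Morounke) there are 4 shares of (1)/4 = 1/4 each.
Living: Zainab and Morounke — each takes 1/4.
Deceased: Gbenga and Lanre. Their combined 1/2 is pooled and carried to generation 2.
At generation 2 (Yetunde, Abiodun, Obafemi, Jide, Ifeoma) there are 5 shares of (1/2)/5 = 1/10 each.
Living: Yetunde, Abiodun, Obafemi, and Ifeoma — each takes 1/10.
Deceased: Jide. That 1/10 share is carried to generation 3.
At generation 3 (Segun, Adaeze) there are 2 shares of (1/10)/2 = 1/20 each.
Living: Adaeze — each takes 1/20.
Deceased: Segun. That 1/20 share is carried to generation 4.
At generation 4 (Kehinde, Ronke) there are 2 shares of (1/20)/2 = 1/40 each.
Living: Kehinde and Ronke — each takes 1/40.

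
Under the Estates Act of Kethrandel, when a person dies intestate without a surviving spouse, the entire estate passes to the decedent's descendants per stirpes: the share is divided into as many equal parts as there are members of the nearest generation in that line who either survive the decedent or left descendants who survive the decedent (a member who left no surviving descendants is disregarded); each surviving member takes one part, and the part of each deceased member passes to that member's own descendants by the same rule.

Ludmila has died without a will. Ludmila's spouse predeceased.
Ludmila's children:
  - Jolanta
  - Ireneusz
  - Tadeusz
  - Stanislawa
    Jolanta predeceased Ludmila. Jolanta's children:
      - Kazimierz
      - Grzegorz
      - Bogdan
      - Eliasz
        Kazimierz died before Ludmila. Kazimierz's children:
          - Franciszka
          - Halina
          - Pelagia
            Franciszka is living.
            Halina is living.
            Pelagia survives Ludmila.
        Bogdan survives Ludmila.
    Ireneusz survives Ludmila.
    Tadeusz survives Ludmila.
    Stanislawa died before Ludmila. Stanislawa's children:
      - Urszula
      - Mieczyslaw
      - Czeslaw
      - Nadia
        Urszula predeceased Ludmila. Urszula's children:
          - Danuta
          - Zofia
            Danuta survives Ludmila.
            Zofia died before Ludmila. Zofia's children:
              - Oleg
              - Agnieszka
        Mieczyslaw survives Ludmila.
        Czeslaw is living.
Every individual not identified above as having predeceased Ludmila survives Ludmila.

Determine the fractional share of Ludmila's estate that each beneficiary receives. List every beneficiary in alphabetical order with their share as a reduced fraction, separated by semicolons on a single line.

There is no surviving spouse, so the entire estate passes to Ludmila's descendants per stirpes.
The estate is divided into 4 equal shares of 1/4 among Jolanta, Ireneusz, Tadeusz, Stanislawa.
Jolanta predeceased; the 1/4 allotted to Jolanta's branch passes to Jolanta's issue by representation.
The 1/4 is divided into 4 equal shares of 1/16 among Kazimierz, Grzegorz, Bogdan, Eliasz.
Kazimierz predeceased; the 1/16 allotted to Kazimierz's branch passes to Kazimierz's issue by representation.
The 1/16 is divided into 3 equal shares of 1/48 among Franciszka, Halina, Pelagia.
Franciszka is living and takes 1/48.
Halina is living and takes 1/48.
Pelagia is living and takes 1/48.
Grzegorz is living and takes 1/16.
Bogdan is living and takes 1/16.
Eliasz is living and takes 1/16.
Ireneusz is living and takes 1/4.
Tadeusz is living and takes 1/4.
Stanislawa predeceased; the 1/4 allotted to Stanislawa's branch passes to Stanislawa's issue by representation.
The 1/4 is divided into 4 equal shares of 1/16 among Urszula, Mieczyslaw, Czeslaw, Nadia.
Urszula predeceased; the 1/16 allotted to Urszula's branch passes to Urszula's issue by representation.
The 1/16 is divided into 2 equal shares of 1/32 among Danuta, Zofia.
Danuta is living and takes 1/32.
Zofia predeceased; the 1/32 allotted to Zofia's branch passes to Zofia's issue by representation.
The 1/32 is divided into 2 equal shares of 1/64 among Oleg, Agnieszka.
Oleg is living and takes 1/64.
Agnieszka is living and takes 1/64.
Mieczyslaw is living and takes 1/16.
Czeslaw is living and takes 1/16.
Nadia is living and takes 1/16.

Agnieszka 1/64; Bogdan 1/16; Czeslaw 1/16; Danuta 1/32; Eliasz 1/16; Franciszka 1/48; Grzegorz 1/16; Halina 1/48; Ireneusz 1/4; Mieczyslaw 1/16; Nadia 1/16; Oleg 1/64; Pelagia 1/48; Tadeusz 1/4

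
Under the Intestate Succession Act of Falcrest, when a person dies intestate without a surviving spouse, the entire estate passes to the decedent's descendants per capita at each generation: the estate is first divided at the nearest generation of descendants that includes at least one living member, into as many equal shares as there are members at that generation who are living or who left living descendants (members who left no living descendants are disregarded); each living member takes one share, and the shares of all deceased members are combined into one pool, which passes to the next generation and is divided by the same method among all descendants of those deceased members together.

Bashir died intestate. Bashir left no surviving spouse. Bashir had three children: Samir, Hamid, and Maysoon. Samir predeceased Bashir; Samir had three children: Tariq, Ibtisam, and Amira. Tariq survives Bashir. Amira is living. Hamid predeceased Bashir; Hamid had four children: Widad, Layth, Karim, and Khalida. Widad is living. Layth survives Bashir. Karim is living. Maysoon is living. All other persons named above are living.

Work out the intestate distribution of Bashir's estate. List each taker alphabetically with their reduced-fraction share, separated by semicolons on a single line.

Amira 2/21; Ibtisam 2/21; Karim 2/21; Khalida 2/21; Layth 2/21; Maysoon 1/3; Tariq 2/21; Widad 2/21

There is no surviving spouse, so the entire estate passes to Bashir's descendants per capita at each generation.
At generation 1 (Samir, Hamid, Maysoon) there are 3 shares of (1)/3 = 1/3 each.
Living: Maysoon — each takes 1/3.
Deceased: Samir and Hamid. Their combined 2/3 is pooled and carried to generation 2.
At generation 2 (Tariq, Ibtisam, Amira, Widad, Layth, Karim, Khalida) there are 7 shares of (2/3)/7 = 2/21 each.
Living: Tariq, Ibtisam, Amira, Widad, Layth, Karim, and Khalida — each takes 2/21.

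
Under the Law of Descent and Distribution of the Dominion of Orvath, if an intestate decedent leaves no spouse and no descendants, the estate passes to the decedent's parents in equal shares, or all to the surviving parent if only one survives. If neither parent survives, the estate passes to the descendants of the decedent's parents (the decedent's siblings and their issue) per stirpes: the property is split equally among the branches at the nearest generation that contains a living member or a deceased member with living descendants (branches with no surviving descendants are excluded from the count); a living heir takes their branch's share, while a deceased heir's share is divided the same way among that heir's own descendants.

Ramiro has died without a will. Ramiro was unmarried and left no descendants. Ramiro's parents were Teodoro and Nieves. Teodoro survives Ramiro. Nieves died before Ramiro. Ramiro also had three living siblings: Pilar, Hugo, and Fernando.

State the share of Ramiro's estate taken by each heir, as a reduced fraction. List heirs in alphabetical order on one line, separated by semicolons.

Only one parent, Teodoro, survives, so Teodoro takes the entire estate. The siblings take nothing because a surviving parent has priority.

Teodoro 1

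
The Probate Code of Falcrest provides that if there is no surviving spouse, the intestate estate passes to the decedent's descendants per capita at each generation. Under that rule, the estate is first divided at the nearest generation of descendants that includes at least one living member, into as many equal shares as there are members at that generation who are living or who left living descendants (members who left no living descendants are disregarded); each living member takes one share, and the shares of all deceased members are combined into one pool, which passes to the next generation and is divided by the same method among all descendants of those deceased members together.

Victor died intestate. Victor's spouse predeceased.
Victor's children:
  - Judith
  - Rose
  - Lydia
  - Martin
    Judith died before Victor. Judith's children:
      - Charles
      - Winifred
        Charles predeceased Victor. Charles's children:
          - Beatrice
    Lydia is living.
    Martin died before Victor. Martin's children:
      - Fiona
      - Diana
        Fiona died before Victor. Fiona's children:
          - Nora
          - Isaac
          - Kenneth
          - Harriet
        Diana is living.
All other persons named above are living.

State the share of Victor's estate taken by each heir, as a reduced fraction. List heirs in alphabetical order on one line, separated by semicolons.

Beatrice 1/20; Diana 1/8; Harriet 1/20; Isaac 1/20; Kenneth 1/20; Lydia 1/4; Nora 1/20; Rose 1/4; Winifred 1/8

There is no surviving spouse, so the entire estate passes to Victor's descendants per capita at each generation.
At generation 1 (Judith, Rose, Lydia, Martin) there are 4 shares of (1)/4 = 1/4 each.
Living: Rose and Lydia — each takes 1/4.
Deceased: Judith and Martin. Their combined 1/2 is pooled and carried to generation 2.
At generation 2 (Charles, Winifred, Fiona, Diana) there are 4 shares of (1/2)/4 = 1/8 each.
Living: Winifred and Diana — each takes 1/8.
Deceased: Charles and Fiona. Their combined 1/4 is pooled and carried to generation 3.
At generation 3 (Beatrice, Nora, Isaac, Kenneth, Harriet) there are 5 shares of (1/4)/5 = 1/20 each.
Living: Beatrice, Nora, Isaac, Kenneth, and Harriet — each takes 1/20.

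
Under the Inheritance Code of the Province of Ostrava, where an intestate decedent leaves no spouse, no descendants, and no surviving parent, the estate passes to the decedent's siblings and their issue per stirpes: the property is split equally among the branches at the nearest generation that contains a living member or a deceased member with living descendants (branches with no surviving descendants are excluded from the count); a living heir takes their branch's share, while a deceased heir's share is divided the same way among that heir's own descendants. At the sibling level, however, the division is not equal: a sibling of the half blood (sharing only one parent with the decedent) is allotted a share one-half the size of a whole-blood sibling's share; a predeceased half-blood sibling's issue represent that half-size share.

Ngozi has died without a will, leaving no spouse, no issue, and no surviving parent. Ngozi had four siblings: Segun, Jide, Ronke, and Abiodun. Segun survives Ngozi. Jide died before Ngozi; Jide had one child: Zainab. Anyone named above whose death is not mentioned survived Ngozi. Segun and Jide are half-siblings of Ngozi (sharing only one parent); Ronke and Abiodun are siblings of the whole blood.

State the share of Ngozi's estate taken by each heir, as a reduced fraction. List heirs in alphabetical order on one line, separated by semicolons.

No spouse, descendants, or parent survives, so the estate passes to Ngozi's siblings per stirpes.
Half-blood siblings count for one-half the weight of whole-blood siblings at the initial division.
Dividing 1 in proportion to weights (total weight 3): Segun (weight 1/2) → 1/6; Jide (weight 1/2) → 1/6; Ronke (weight 1) → 1/3; Abiodun (weight 1) → 1/3.
Segun is living and takes 1/6.
Jide predeceased; the 1/6 allotted to Jide's branch passes to Jide's issue by representation.
Zainab is the sole taker at this level and receives the full 1/6.
Ronke is living and takes 1/3.
Abiodun is living and takes 1/3.

Abiodun 1/3; Ronke 1/3; Segun 1/6; Zainab 1/6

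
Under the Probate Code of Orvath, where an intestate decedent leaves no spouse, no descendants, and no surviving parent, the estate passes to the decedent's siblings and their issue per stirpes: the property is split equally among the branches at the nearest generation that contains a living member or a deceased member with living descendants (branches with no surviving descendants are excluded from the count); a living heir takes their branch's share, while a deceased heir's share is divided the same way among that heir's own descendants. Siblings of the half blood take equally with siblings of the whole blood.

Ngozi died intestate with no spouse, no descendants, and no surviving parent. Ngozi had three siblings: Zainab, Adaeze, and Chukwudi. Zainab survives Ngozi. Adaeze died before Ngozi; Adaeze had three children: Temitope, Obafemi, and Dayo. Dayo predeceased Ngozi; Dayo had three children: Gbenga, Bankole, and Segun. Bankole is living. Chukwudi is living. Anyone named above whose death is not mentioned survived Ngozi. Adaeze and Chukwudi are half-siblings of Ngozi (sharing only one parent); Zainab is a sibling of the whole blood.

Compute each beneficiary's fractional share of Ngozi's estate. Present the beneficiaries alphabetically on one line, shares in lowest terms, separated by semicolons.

No spouse, descendants, or parent survives, so the estate passes to Ngozi's siblings per stirpes.
Half-blood and whole-blood siblings take equally under the stated rule.
The estate is divided into 3 equal shares of 1/3 among Zainab, Adaeze, Chukwudi.
Zainab is living and takes 1/3.
Adaeze predeceased; the 1/3 allotted to Adaeze's branch passes to Adaeze's issue by representation.
The 1/3 is divided into 3 equal shares of 1/9 among Temitope, Obafemi, Dayo.
Temitope is living and takes 1/9.
Obafemi is living and takes 1/9.
Dayo predeceased; the 1/9 allotted to Dayo's branch passes to Dayo's issue by representation.
The 1/9 is divided into 3 equal shares of 1/27 among Gbenga, Bankole, Segun.
Gbenga is living and takes 1/27.
Bankole is living and takes 1/27.
Segun is living and takes 1/27.
Chukwudi is living and takes 1/3.

Bankole 1/27; Chukwudi 1/3; Gbenga 1/27; Obafemi 1/9; Segun 1/27; Temitope 1/9; Zainab 1/3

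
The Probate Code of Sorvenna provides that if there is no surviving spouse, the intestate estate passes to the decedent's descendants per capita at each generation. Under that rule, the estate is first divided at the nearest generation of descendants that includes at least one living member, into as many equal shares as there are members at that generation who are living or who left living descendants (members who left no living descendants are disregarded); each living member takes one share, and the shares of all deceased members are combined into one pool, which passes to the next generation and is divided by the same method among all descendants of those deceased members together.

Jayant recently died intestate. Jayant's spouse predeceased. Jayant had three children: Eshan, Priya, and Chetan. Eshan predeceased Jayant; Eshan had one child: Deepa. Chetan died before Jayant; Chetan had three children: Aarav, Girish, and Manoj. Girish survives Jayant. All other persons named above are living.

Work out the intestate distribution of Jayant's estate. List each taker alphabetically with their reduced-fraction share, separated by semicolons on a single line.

There is no surviving spouse, so the entire estate passes to Jayant's descendants per capita at each generation.
At generation 1 (Eshan, Priya, Chetan) there are 3 shares of (1)/3 = 1/3 each.
Living: Priya — each takes 1/3.
Deceased: Eshan and Chetan. Their combined 2/3 is pooled and carried to generation 2.
At generation 2 (Deepa, Aarav, Girish, Manoj) there are 4 shares of (2/3)/4 = 1/6 each.
Living: Deepa, Aarav, Girish, and Manoj — each takes 1/6.

Aarav 1/6; Deepa 1/6; Girish 1/6; Manoj 1/6; Priya 1/3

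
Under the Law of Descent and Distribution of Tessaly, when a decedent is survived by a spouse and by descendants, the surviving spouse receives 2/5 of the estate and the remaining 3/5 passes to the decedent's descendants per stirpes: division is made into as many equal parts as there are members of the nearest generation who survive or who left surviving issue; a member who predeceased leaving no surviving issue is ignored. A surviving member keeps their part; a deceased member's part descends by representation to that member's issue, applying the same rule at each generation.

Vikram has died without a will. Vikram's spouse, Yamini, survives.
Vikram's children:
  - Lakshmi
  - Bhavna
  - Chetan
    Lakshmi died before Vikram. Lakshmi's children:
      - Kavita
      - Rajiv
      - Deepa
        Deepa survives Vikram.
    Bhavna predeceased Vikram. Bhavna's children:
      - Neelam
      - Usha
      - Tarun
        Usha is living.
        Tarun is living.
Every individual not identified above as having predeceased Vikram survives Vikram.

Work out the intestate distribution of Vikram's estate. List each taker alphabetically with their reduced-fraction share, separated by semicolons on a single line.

Chetan 1/5; Deepa 1/15; Kavita 1/15; Neelam 1/15; Rajiv 1/15; Tarun 1/15; Usha 1/15; Yamini 2/5

Yamini, as surviving spouse, takes 2/5.
The remaining 3/5 passes to Vikram's descendants per stirpes.
The 3/5 is divided into 3 equal shares of 1/5 among Lakshmi, Bhavna, Chetan.
Lakshmi predeceased; the 1/5 allotted to Lakshmi's branch passes to Lakshmi's issue by representation.
The 1/5 is divided into 3 equal shares of 1/15 among Kavita, Rajiv, Deepa.
Kavita is living and takes 1/15.
Rajiv is living and takes 1/15.
Deepa is living and takes 1/15.
Bhavna predeceased; the 1/5 allotted to Bhavna's branch passes to Bhavna's issue by representation.
The 1/5 is divided into 3 equal shares of 1/15 among Neelam, Usha, Tarun.
Neelam is living and takes 1/15.
Usha is living and takes 1/15.
Tarun is living and takes 1/15.
Chetan is living and takes 1/5.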